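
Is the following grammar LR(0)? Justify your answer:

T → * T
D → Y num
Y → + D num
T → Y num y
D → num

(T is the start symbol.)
Yes, the grammar is LR(0)

A grammar is LR(0) if no state in the canonical LR(0) collection has:
  - both a shift item (dot before a terminal) and a complete item (shift-reduce conflict), or
  - two or more complete items (reduce-reduce conflict; the accept item [T' → T .] counts as a complete item here).

Augment with T' → T and build the canonical LR(0) collection (I0 = CLOSURE({[T' → . T]}), then GOTO on every symbol after a dot until no new states appear). It has 13 states:
  I0: { [T → . * T], [T → . Y num y], [T' → . T], [Y → . + D num] }  — shift
  I1: { [T → * . T], [T → . * T], [T → . Y num y], [Y → . + D num] }  — shift
  I2: { [D → . Y num], [D → . num], [Y → + . D num], [Y → . + D num] }  — shift
  I3: { [T' → T .] }  — accept
  I4: { [T → Y . num y] }  — shift
  I5: { [T → Y num . y] }  — shift
  I6: { [T → Y num y .] }  — reduce
  I7: { [Y → + D . num] }  — shift
  I8: { [D → Y . num] }  — shift
  I9: { [D → num .] }  — reduce
  I10: { [D → Y num .] }  — reduce
  I11: { [Y → + D num .] }  — reduce
  I12: { [T → * T .] }  — reduce

Every state is either a pure shift/goto state or contains exactly one complete item and nothing to shift — no conflicts. The grammar is LR(0).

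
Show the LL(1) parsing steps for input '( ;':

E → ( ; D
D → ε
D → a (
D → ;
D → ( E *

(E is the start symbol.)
Stack is shown with the top on the left.

Stack    Input  Action
----------------------
E $      ( ; $  output E → ( ; D
( ; D $  ( ; $  match '('
; D $    ; $    match ';'
D $      $      output D → ε
$        $      accept

The string is accepted.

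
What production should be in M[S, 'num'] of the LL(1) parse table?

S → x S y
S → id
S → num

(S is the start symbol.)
To find M[S, 'num'], we find productions for S where 'num' is in the predict set (PREDICT(N → α) = (FIRST(α) \ {ε}) ∪ (FOLLOW(N) if α ⇒* ε)).

S → x S y: PREDICT = { 'x' }
S → id: PREDICT = { 'id' }
S → num: PREDICT = { 'num' }
  'num' is in predict set, so this production goes in M[S, 'num']

M[S, 'num'] = S → num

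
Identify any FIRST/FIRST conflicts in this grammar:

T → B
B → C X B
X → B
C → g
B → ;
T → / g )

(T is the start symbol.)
No FIRST/FIRST conflicts.

A FIRST/FIRST conflict occurs when two productions N → α and N → β for the same non-terminal have FIRST(α) ∩ FIRST(β) ≠ ∅ (with ε ∈ FIRST of a nullable right-hand side, so two nullable alternatives also conflict).

FIRST sets of the non-terminals at (or reachable through a nullable prefix from) the front of some alternative:
  FIRST(B) = { ';', 'g' }
  FIRST(C) = { 'g' }

Productions for T:
  T → B: FIRST = { ';', 'g' }
  T → / g ): FIRST = { '/' }
Productions for B:
  B → C X B: FIRST = { 'g' }
  B → ;: FIRST = { ';' }
X, C have only one production, so no FIRST/FIRST conflict is possible there.

All alternatives of each non-terminal have pairwise disjoint FIRST sets.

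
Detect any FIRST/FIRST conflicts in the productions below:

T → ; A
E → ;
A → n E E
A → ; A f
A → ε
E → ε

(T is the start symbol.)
No FIRST/FIRST conflicts.

A FIRST/FIRST conflict occurs when two productions N → α and N → β for the same non-terminal have FIRST(α) ∩ FIRST(β) ≠ ∅ (with ε ∈ FIRST of a nullable right-hand side, so two nullable alternatives also conflict).

Productions for E:
  E → ;: FIRST = { ';' }
  E → ε: FIRST = { ε }
Productions for A:
  A → n E E: FIRST = { 'n' }
  A → ; A f: FIRST = { ';' }
  A → ε: FIRST = { ε }
T has only one production, so no FIRST/FIRST conflict is possible there.

All alternatives of each non-terminal have pairwise disjoint FIRST sets.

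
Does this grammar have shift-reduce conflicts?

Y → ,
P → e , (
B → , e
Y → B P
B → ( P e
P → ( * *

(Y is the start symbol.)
Yes — I2: [Y → , .] vs [B → , . e]

A shift-reduce conflict occurs when an LR(0) state has both:
  - a complete (reduce) item [A → α .] (dot at the end), and
  - a shift item [B → β . c γ] (dot before a terminal).

Augment with Y' → Y and build the canonical LR(0) collection (I0 = CLOSURE({[Y' → . Y]}), then GOTO on every symbol after a dot until no new states appear). It has 15 states:
  I0: { [B → . ( P e], [B → . , e], [Y → . ,], [Y → . B P], [Y' → . Y] }  — shift
  I1: { [B → ( . P e], [P → . ( * *], [P → . e , (] }  — shift
  I2: { [B → , . e], [Y → , .] }  — shift, reduce
  I3: { [P → . ( * *], [P → . e , (], [Y → B . P] }  — shift
  I4: { [Y' → Y .] }  — accept
  I5: { [P → ( . * *] }  — shift
  I6: { [Y → B P .] }  — reduce
  I7: { [P → e . , (] }  — shift
  I8: { [P → e , . (] }  — shift
  I9: { [P → e , ( .] }  — reduce
  I10: { [P → ( * . *] }  — shift
  I11: { [P → ( * * .] }  — reduce
  I12: { [B → , e .] }  — reduce
  I13: { [B → ( P . e] }  — shift
  I14: { [B → ( P e .] }  — reduce

I2 contains reduce item [Y → , .] and shift item [B → , . e] — shift-reduce conflict.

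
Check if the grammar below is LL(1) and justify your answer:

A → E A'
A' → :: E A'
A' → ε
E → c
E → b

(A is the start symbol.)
A grammar is LL(1) if for each non-terminal N with multiple productions, the predict sets of those productions are pairwise disjoint, where PREDICT(N → α) = (FIRST(α) \ {ε}) ∪ (FOLLOW(N) if α ⇒* ε).

Relevant sets:
  FOLLOW(A') = { $ }

For A':
  PREDICT(A' → :: E A') = { '::' }
  PREDICT(A' → ε) = { $ }
For E:
  PREDICT(E → c) = { 'c' }
  PREDICT(E → b) = { 'b' }
A has a single production, so nothing to check there.

All predict sets are disjoint. The grammar IS LL(1).

Answer: Yes, the grammar is LL(1).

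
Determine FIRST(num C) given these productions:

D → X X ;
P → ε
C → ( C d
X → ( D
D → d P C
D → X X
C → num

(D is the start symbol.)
To compute FIRST(num C), process the symbols left to right:
Symbol num is a terminal. Add 'num' and stop.
FIRST(num C) = { 'num' }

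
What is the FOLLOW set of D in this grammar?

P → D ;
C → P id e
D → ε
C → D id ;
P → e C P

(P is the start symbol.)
In P → D ;: D is followed by ';', add FIRST(';') \ {ε} = { ';' }
In C → D id ;: D is followed by id ';', add FIRST(id ';') \ {ε} = { 'id' }

Taking the union: FOLLOW(D) = { ';', 'id' }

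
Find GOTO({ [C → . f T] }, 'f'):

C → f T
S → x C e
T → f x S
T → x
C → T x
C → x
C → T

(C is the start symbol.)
GOTO(I, 'f') = CLOSURE({ [A → αX.β] : [A → α.Xβ] ∈ I, X = 'f' })

Items with dot before 'f', with the dot advanced:
  [C → . f T] → [C → f . T]
Closure of the advanced items:
  [C → f . T] has the dot before T: add [T → . f x S], [T → . x]

GOTO = { [C → f . T], [T → . f x S], [T → . x] }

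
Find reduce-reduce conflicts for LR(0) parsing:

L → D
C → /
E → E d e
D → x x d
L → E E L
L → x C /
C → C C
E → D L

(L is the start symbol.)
Yes — I9: [C → / .] vs [L → x C / .]

A reduce-reduce conflict occurs when an LR(0) state has two complete items [A → α .] and [B → β .] — both call for a reduction, and with no lookahead the parser cannot choose between them.

Augment with L' → L and build the canonical LR(0) collection (I0 = CLOSURE({[L' → . L]}), then GOTO on every symbol after a dot until no new states appear). It has 18 states:
  I0: { [D → . x x d], [E → . D L], [E → . E d e], [L → . D], [L → . E E L], [L → . x C /], [L' → . L] }  — shift
  I1: { [D → . x x d], [E → . D L], [E → . E d e], [E → D . L], [L → . D], [L → . E E L], [L → . x C /], [L → D .] }  — shift, reduce
  I2: { [D → . x x d], [E → . D L], [E → . E d e], [E → E . d e], [L → E . E L] }  — shift
  I3: { [L' → L .] }  — accept
  I4: { [C → . /], [C → . C C], [D → x . x d], [L → x . C /] }  — shift
  I5: { [C → / .] }  — reduce
  I6: { [C → . /], [C → . C C], [C → C . C], [L → x C . /] }  — shift
  I7: { [D → x x . d] }  — shift
  I8: { [D → x x d .] }  — reduce
  I9: { [C → / .], [L → x C / .] }  — 2 reduces
  I10: { [C → . /], [C → . C C], [C → C . C], [C → C C .] }  — shift, reduce
  I11: { [D → . x x d], [E → . D L], [E → . E d e], [E → D . L], [L → . D], [L → . E E L], [L → . x C /] }  — shift
  I12: { [D → . x x d], [E → . D L], [E → . E d e], [E → E . d e], [L → . D], [L → . E E L], [L → . x C /], [L → E E . L] }  — shift
  I13: { [E → E d . e] }  — shift
  I14: { [D → x . x d] }  — shift
  I15: { [E → E d e .] }  — reduce
  I16: { [L → E E L .] }  — reduce
  I17: { [E → D L .] }  — reduce

I9 contains complete items [C → / .], [L → x C / .] — reduce-reduce conflict.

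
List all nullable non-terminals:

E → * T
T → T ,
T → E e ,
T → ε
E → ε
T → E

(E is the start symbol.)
{ 'E', 'T' }

A non-terminal is nullable if it can derive ε (the empty string): either it has an ε-production, or it has a production whose right-hand side consists entirely of nullable non-terminals.

ε-productions: T → ε, E → ε
So T, E are immediately nullable.
Every non-terminal is now nullable.
Nullable = { 'E', 'T' }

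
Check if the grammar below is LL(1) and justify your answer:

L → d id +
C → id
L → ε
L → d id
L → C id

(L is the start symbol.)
Relevant sets:
  FIRST(C) = { 'id' }
  FOLLOW(L) = { $ }

For L:
  PREDICT(L → d id '+') = { 'd' }
  PREDICT(L → ε) = { $ }
  PREDICT(L → d id) = { 'd' }
  PREDICT(L → C id) = { 'id' }
C has a single production, so nothing to check there.

Conflict found: Predict set conflict for L: { 'd' }
The grammar is NOT LL(1).

Answer: No. Predict set conflict for L: { 'd' }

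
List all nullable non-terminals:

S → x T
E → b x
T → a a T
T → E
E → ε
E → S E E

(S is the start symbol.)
{ 'E', 'T' }

ε-productions: E → ε
So E is immediately nullable.
T → E: every symbol on the right is nullable, so T is nullable too.
No further non-terminal can be added: every production for the remaining non-terminals contains a terminal or a non-nullable non-terminal.
Nullable = { 'E', 'T' }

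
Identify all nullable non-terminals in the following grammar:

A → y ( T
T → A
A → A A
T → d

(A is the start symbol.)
None

A non-terminal is nullable if it can derive ε (the empty string): either it has an ε-production, or it has a production whose right-hand side consists entirely of nullable non-terminals.

There are no ε-productions, so no non-terminal can derive ε.
No non-terminals are nullable.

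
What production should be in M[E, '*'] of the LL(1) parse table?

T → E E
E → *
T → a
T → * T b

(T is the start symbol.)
E → *

To find M[E, '*'], we find productions for E where '*' is in the predict set (PREDICT(N → α) = (FIRST(α) \ {ε}) ∪ (FOLLOW(N) if α ⇒* ε)).

E → *: PREDICT = { '*' }
  '*' is in predict set, so this production goes in M[E, '*']

M[E, '*'] = E → *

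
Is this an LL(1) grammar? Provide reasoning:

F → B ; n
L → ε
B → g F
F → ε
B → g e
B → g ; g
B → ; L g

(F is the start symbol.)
No. Predict set conflict for F: { ';' }

A grammar is LL(1) if for each non-terminal N with multiple productions, the predict sets of those productions are pairwise disjoint, where PREDICT(N → α) = (FIRST(α) \ {ε}) ∪ (FOLLOW(N) if α ⇒* ε).

Relevant sets:
  FIRST(B) = { ';', 'g' }
  FOLLOW(F) = { $, ';' }

For F:
  PREDICT(F → B ';' n) = { ';', 'g' }
  PREDICT(F → ε) = { $, ';' }
For B:
  PREDICT(B → g F) = { 'g' }
  PREDICT(B → g e) = { 'g' }
  PREDICT(B → g ';' g) = { 'g' }
  PREDICT(B → ';' L g) = { ';' }
L has a single production, so nothing to check there.

Conflict found: Predict set conflict for F: { ';' }
The grammar is NOT LL(1).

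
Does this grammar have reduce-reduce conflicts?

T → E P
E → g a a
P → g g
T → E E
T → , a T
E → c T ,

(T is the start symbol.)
A reduce-reduce conflict occurs when an LR(0) state has two complete items [A → α .] and [B → β .] — both call for a reduction, and with no lookahead the parser cannot choose between them.

Augment with T' → T and build the canonical LR(0) collection (I0 = CLOSURE({[T' → . T]}), then GOTO on every symbol after a dot until no new states appear). It has 16 states:
  I0: { [E → . c T ,], [E → . g a a], [T → . , a T], [T → . E E], [T → . E P], [T' → . T] }  — shift
  I1: { [T → , . a T] }  — shift
  I2: { [E → . c T ,], [E → . g a a], [P → . g g], [T → E . E], [T → E . P] }  — shift
  I3: { [T' → T .] }  — accept
  I4: { [E → . c T ,], [E → . g a a], [E → c . T ,], [T → . , a T], [T → . E E], [T → . E P] }  — shift
  I5: { [E → g . a a] }  — shift
  I6: { [E → g a . a] }  — shift
  I7: { [E → g a a .] }  — reduce
  I8: { [E → c T . ,] }  — shift
  I9: { [E → c T , .] }  — reduce
  I10: { [T → E E .] }  — reduce
  I11: { [T → E P .] }  — reduce
  I12: { [E → g . a a], [P → g . g] }  — shift
  I13: { [P → g g .] }  — reduce
  I14: { [E → . c T ,], [E → . g a a], [T → , a . T], [T → . , a T], [T → . E E], [T → . E P] }  — shift
  I15: { [T → , a T .] }  — reduce

No state contains more than one complete item.

Answer: No reduce-reduce conflicts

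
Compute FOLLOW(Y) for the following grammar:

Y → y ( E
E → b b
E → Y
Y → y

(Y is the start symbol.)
To compute FOLLOW(Y), find every occurrence of Y on a right-hand side N → α Y β: add FIRST(β) \ {ε}, and if β is empty or nullable also add FOLLOW(N). Iterate to a fixed point.

Y is the start symbol, so $ ∈ FOLLOW(Y).
In E → Y: Y is at the end, add FOLLOW(E)

The FOLLOW sets referred to above (computed the same way, to a fixed point):
  FOLLOW(E) = { $ }

Taking the union: FOLLOW(Y) = { $ }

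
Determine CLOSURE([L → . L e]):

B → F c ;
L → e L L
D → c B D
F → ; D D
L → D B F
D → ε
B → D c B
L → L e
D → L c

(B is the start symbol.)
{ [D → . L c], [D → . c B D], [D → .], [L → . D B F], [L → . L e], [L → . e L L] }

Start with: [L → . L e]
  [L → . L e] has the dot before L: add [L → . e L L], [L → . D B F]
  [L → . D B F] has the dot before D: add [D → . c B D], [D → .], [D → . L c]
No further items can be added.

CLOSURE = { [D → . L c], [D → . c B D], [D → .], [L → . D B F], [L → . L e], [L → . e L L] }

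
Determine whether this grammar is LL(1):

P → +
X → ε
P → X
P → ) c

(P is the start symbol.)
Yes, the grammar is LL(1).

A grammar is LL(1) if for each non-terminal N with multiple productions, the predict sets of those productions are pairwise disjoint, where PREDICT(N → α) = (FIRST(α) \ {ε}) ∪ (FOLLOW(N) if α ⇒* ε).

Relevant sets:
  FIRST(X) = { ε }
  FOLLOW(P) = { $ }

For P:
  PREDICT(P → '+') = { '+' }
  PREDICT(P → X) = { $ }
  PREDICT(P → ')' c) = { ')' }
X has a single production, so nothing to check there.

All predict sets are disjoint. The grammar IS LL(1).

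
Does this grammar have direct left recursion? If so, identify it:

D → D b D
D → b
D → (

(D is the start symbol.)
Yes, D is left-recursive

Direct left recursion occurs when N → N α for some non-terminal N (the right-hand side begins with the left-hand side itself).

D → D b D: LEFT RECURSIVE (starts with D)
D → b: starts with b
D → (: starts with '('

The grammar has direct left recursion on: D.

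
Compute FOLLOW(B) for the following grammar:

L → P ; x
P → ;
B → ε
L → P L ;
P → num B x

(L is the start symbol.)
To compute FOLLOW(B), find every occurrence of B on a right-hand side N → α B β: add FIRST(β) \ {ε}, and if β is empty or nullable also add FOLLOW(N). Iterate to a fixed point.

In P → num B x: B is followed by x, add FIRST(x) \ {ε} = { 'x' }

Taking the union: FOLLOW(B) = { 'x' }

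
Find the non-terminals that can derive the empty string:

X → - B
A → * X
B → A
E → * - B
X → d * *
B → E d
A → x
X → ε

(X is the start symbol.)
{ 'X' }

ε-productions: X → ε
So X is immediately nullable.
No further non-terminal can be added: every production for the remaining non-terminals contains a terminal or a non-nullable non-terminal.
Nullable = { 'X' }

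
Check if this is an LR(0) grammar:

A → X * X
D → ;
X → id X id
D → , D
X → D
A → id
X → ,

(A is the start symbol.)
A grammar is LR(0) if no state in the canonical LR(0) collection has:
  - both a shift item (dot before a terminal) and a complete item (shift-reduce conflict), or
  - two or more complete items (reduce-reduce conflict; the accept item [A' → A .] counts as a complete item here).

Augment with A' → A and build the canonical LR(0) collection (I0 = CLOSURE({[A' → . A]}), then GOTO on every symbol after a dot until no new states appear). It has 14 states:
  I0: { [A → . X * X], [A → . id], [A' → . A], [D → . , D], [D → . ;], [X → . ,], [X → . D], [X → . id X id] }  — shift
  I1: { [D → , . D], [D → . , D], [D → . ;], [X → , .] }  — shift, reduce
  I2: { [D → ; .] }  — reduce
  I3: { [A' → A .] }  — accept
  I4: { [X → D .] }  — reduce
  I5: { [A → X . * X] }  — shift
  I6: { [A → id .], [D → . , D], [D → . ;], [X → . ,], [X → . D], [X → . id X id], [X → id . X id] }  — shift, reduce
  I7: { [X → id X . id] }  — shift
  I8: { [D → . , D], [D → . ;], [X → . ,], [X → . D], [X → . id X id], [X → id . X id] }  — shift
  I9: { [X → id X id .] }  — reduce
  I10: { [A → X * . X], [D → . , D], [D → . ;], [X → . ,], [X → . D], [X → . id X id] }  — shift
  I11: { [A → X * X .] }  — reduce
  I12: { [D → , . D], [D → . , D], [D → . ;] }  — shift
  I13: { [D → , D .] }  — reduce

Conflict in state I1:
  Shift-reduce conflict between [X → , .] and [D → . , D]
So the grammar is NOT LR(0).

Answer: No. Shift-reduce conflict between [X → , .] and [D → . , D]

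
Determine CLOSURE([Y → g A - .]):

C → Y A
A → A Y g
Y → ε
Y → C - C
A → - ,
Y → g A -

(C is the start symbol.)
Start with: [Y → g A - .]
The dot is at the end, so nothing is added.

CLOSURE = { [Y → g A - .] }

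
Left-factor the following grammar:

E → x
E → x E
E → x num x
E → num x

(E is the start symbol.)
Left-factoring transforms A → αβ₁ | αβ₂ into A → αA' and A' → β₁ | β₂
(α is the longest common prefix among the alternatives). Repeat until
no nonterminal has two alternatives with a common prefix.

Round 1: E has alternatives sharing prefix 'x'. Introduce E': E → x E'
  Add: E' → ε
  Add: E' → E
  Add: E' → num x

No remaining common prefixes — done.

Resulting grammar:
E → x E'
E' → ε
E' → E
E' → num x
E → num x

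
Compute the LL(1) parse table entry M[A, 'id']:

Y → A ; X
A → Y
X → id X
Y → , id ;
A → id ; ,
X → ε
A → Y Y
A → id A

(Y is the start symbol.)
To find M[A, 'id'], we find productions for A where 'id' is in the predict set (PREDICT(N → α) = (FIRST(α) \ {ε}) ∪ (FOLLOW(N) if α ⇒* ε)).

Relevant sets:
  FIRST(Y) = { ',', 'id' }

A → Y: PREDICT = { ',', 'id' }
  'id' is in predict set, so this production goes in M[A, 'id']
A → id ; ,: PREDICT = { 'id' }
  'id' is in predict set, so this production goes in M[A, 'id']
A → Y Y: PREDICT = { ',', 'id' }
  'id' is in predict set, so this production goes in M[A, 'id']
A → id A: PREDICT = { 'id' }
  'id' is in predict set, so this production goes in M[A, 'id']

M[A, 'id'] = A → Y, A → id ; ,, A → Y Y, A → id A  (a multiply-defined cell — the grammar is not LL(1))

Answer: A → Y, A → id ; ,, A → Y Y, A → id A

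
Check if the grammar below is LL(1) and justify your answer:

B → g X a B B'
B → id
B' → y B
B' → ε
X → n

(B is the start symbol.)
A grammar is LL(1) if for each non-terminal N with multiple productions, the predict sets of those productions are pairwise disjoint, where PREDICT(N → α) = (FIRST(α) \ {ε}) ∪ (FOLLOW(N) if α ⇒* ε).

Relevant sets:
  FOLLOW(B') = { $, 'y' }

For B:
  PREDICT(B → g X a B B') = { 'g' }
  PREDICT(B → id) = { 'id' }
For B':
  PREDICT(B' → y B) = { 'y' }
  PREDICT(B' → ε) = { $, 'y' }
X has a single production, so nothing to check there.

Conflict found: Predict set conflict for B': { 'y' }
The grammar is NOT LL(1).

Answer: No. Predict set conflict for B': { 'y' }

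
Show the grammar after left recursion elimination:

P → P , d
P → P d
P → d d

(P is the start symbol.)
P → d d P'
P' → , d P'
P' → d P'
P' → ε

P is directly left-recursive. The standard transformation for
  A → A α₁ | ... | A α_m | β₁ | ... | β_n
is
  A  → β₁ A' | ... | β_n A'
  A' → α₁ A' | ... | α_m A' | ε

P → d d becomes P → d d P'
P → P , d becomes P' → , d P'
P → P d becomes P' → d P'
Add P' → ε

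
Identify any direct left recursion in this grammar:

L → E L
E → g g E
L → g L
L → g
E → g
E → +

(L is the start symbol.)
L → E L: starts with E
E → g g E: starts with g
L → g L: starts with g
L → g: starts with g
E → g: starts with g
E → +: starts with '+'

No direct left recursion found.

Answer: No direct left recursion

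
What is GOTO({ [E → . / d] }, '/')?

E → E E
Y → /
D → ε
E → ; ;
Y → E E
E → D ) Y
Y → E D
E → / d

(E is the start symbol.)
{ [E → / . d] }

GOTO(I, '/') = CLOSURE({ [A → αX.β] : [A → α.Xβ] ∈ I, X = '/' })

Items with dot before '/', with the dot advanced:
  [E → . / d] → [E → / . d]
Closure adds nothing (no advanced item has the dot before a non-terminal).

GOTO = { [E → / . d] }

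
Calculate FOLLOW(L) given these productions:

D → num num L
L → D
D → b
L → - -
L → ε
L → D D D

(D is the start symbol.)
{ $, 'b', 'num' }

To compute FOLLOW(L), find every occurrence of L on a right-hand side N → α L β: add FIRST(β) \ {ε}, and if β is empty or nullable also add FOLLOW(N). Iterate to a fixed point.

In D → num num L: L is at the end, add FOLLOW(D)

The FOLLOW sets referred to above (computed the same way, to a fixed point):
  FOLLOW(D) = { $, 'b', 'num' }

Taking the union: FOLLOW(L) = { $, 'b', 'num' }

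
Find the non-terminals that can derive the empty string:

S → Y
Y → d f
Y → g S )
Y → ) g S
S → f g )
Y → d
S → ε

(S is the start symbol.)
{ 'S' }

A non-terminal is nullable if it can derive ε (the empty string): either it has an ε-production, or it has a production whose right-hand side consists entirely of nullable non-terminals.

ε-productions: S → ε
So S is immediately nullable.
No further non-terminal can be added: every production for the remaining non-terminals contains a terminal or a non-nullable non-terminal.
Nullable = { 'S' }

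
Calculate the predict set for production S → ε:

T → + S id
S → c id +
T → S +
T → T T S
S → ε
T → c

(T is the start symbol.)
{ $, '+', 'c', 'id' }

PREDICT(S → ε) = (FIRST(RHS) \ {ε}) ∪ (FOLLOW(S) if ε ∈ FIRST(RHS), i.e. RHS ⇒* ε)
The right-hand side is ε (FIRST(ε) = { ε }), so the predict set is FOLLOW(S) = { $, '+', 'c', 'id' }
PREDICT(S → ε) = { $, '+', 'c', 'id' }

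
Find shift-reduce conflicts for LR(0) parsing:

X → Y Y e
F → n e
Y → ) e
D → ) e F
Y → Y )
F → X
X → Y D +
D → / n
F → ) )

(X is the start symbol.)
Yes — I4: [Y → Y ) .] vs [D → ) . e F]; I12: [Y → ) e .] vs [F → . ) )]

Augment with X' → X and build the canonical LR(0) collection (I0 = CLOSURE({[X' → . X]}), then GOTO on every symbol after a dot until no new states appear). It has 20 states:
  I0: { [X → . Y D +], [X → . Y Y e], [X' → . X], [Y → . ) e], [Y → . Y )] }  — shift
  I1: { [Y → ) . e] }  — shift
  I2: { [X' → X .] }  — accept
  I3: { [D → . ) e F], [D → . / n], [X → Y . D +], [X → Y . Y e], [Y → . ) e], [Y → . Y )], [Y → Y . )] }  — shift
  I4: { [D → ) . e F], [Y → ) . e], [Y → Y ) .] }  — shift, reduce
  I5: { [D → / . n] }  — shift
  I6: { [X → Y D . +] }  — shift
  I7: { [X → Y Y . e], [Y → Y . )] }  — shift
  I8: { [Y → Y ) .] }  — reduce
  I9: { [X → Y Y e .] }  — reduce
  I10: { [X → Y D + .] }  — reduce
  I11: { [D → / n .] }  — reduce
  I12: { [D → ) e . F], [F → . ) )], [F → . X], [F → . n e], [X → . Y D +], [X → . Y Y e], [Y → ) e .], [Y → . ) e], [Y → . Y )] }  — shift, reduce
  I13: { [F → ) . )], [Y → ) . e] }  — shift
  I14: { [D → ) e F .] }  — reduce
  I15: { [F → X .] }  — reduce
  I16: { [F → n . e] }  — shift
  I17: { [F → n e .] }  — reduce
  I18: { [F → ) ) .] }  — reduce
  I19: { [Y → ) e .] }  — reduce

I4 contains reduce item [Y → Y ) .] and shift items [D → ) . e F], [Y → ) . e] — shift-reduce conflict.
I12 contains reduce item [Y → ) e .] and shift items [F → . ) )], [F → . n e], [Y → . ) e] — shift-reduce conflict.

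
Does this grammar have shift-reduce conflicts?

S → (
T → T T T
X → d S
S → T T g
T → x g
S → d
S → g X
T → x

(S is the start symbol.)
A shift-reduce conflict occurs when an LR(0) state has both:
  - a complete (reduce) item [A → α .] (dot at the end), and
  - a shift item [B → β . c γ] (dot before a terminal).

Augment with S' → S and build the canonical LR(0) collection (I0 = CLOSURE({[S' → . S]}), then GOTO on every symbol after a dot until no new states appear). It has 14 states:
  I0: { [S → . (], [S → . T T g], [S → . d], [S → . g X], [S' → . S], [T → . T T T], [T → . x g], [T → . x] }  — shift
  I1: { [S → ( .] }  — reduce
  I2: { [S' → S .] }  — accept
  I3: { [S → T . T g], [T → . T T T], [T → . x g], [T → . x], [T → T . T T] }  — shift
  I4: { [S → d .] }  — reduce
  I5: { [S → g . X], [X → . d S] }  — shift
  I6: { [T → x . g], [T → x .] }  — shift, reduce
  I7: { [T → x g .] }  — reduce
  I8: { [S → g X .] }  — reduce
  I9: { [S → . (], [S → . T T g], [S → . d], [S → . g X], [T → . T T T], [T → . x g], [T → . x], [X → d . S] }  — shift
  I10: { [X → d S .] }  — reduce
  I11: { [S → T T . g], [T → . T T T], [T → . x g], [T → . x], [T → T . T T], [T → T T . T] }  — shift
  I12: { [T → . T T T], [T → . x g], [T → . x], [T → T . T T], [T → T T . T], [T → T T T .] }  — shift, reduce
  I13: { [S → T T g .] }  — reduce

I6 contains reduce item [T → x .] and shift item [T → x . g] — shift-reduce conflict.
I12 contains reduce item [T → T T T .] and shift items [T → . x], [T → . x g] — shift-reduce conflict.

Answer: Yes — I6: [T → x .] vs [T → x . g]; I12: [T → T T T .] vs [T → . x]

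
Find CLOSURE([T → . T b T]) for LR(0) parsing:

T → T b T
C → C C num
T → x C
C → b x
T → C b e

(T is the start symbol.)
Start with: [T → . T b T]
  [T → . T b T] has the dot before T: add [T → . x C], [T → . C b e]
  [T → . C b e] has the dot before C: add [C → . C C num], [C → . b x]
No further items can be added.

CLOSURE = { [C → . C C num], [C → . b x], [T → . C b e], [T → . T b T], [T → . x C] }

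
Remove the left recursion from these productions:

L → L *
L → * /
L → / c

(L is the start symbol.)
L is directly left-recursive. The standard transformation for
  A → A α₁ | ... | A α_m | β₁ | ... | β_n
is
  A  → β₁ A' | ... | β_n A'
  A' → α₁ A' | ... | α_m A' | ε

L → * / becomes L → * / L'
L → / c becomes L → / c L'
L → L * becomes L' → * L'
Add L' → ε

Resulting grammar:
L → * / L'
L → / c L'
L' → * L'
L' → ε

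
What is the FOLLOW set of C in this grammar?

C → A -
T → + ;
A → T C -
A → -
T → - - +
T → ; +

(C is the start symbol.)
To compute FOLLOW(C), find every occurrence of C on a right-hand side N → α C β: add FIRST(β) \ {ε}, and if β is empty or nullable also add FOLLOW(N). Iterate to a fixed point.

C is the start symbol, so $ ∈ FOLLOW(C).
In A → T C -: C is followed by '-', add FIRST('-') \ {ε} = { '-' }

Taking the union: FOLLOW(C) = { $, '-' }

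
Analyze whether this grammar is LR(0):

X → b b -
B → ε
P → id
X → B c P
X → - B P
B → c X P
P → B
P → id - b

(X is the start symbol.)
No. Shift-reduce conflict between [B → .] and [B → . c X P]

Augment with X' → X and build the canonical LR(0) collection (I0 = CLOSURE({[X' → . X]}), then GOTO on every symbol after a dot until no new states appear). It has 18 states:
  I0: { [B → . c X P], [B → .], [X → . - B P], [X → . B c P], [X → . b b -], [X' → . X] }  — shift, reduce
  I1: { [B → . c X P], [B → .], [X → - . B P] }  — shift, reduce
  I2: { [X → B . c P] }  — shift
  I3: { [X' → X .] }  — accept
  I4: { [X → b . b -] }  — shift
  I5: { [B → . c X P], [B → .], [B → c . X P], [X → . - B P], [X → . B c P], [X → . b b -] }  — shift, reduce
  I6: { [B → . c X P], [B → .], [B → c X . P], [P → . B], [P → . id - b], [P → . id] }  — shift, reduce
  I7: { [P → B .] }  — reduce
  I8: { [B → c X P .] }  — reduce
  I9: { [P → id . - b], [P → id .] }  — shift, reduce
  I10: { [P → id - . b] }  — shift
  I11: { [P → id - b .] }  — reduce
  I12: { [X → b b . -] }  — shift
  I13: { [X → b b - .] }  — reduce
  I14: { [B → . c X P], [B → .], [P → . B], [P → . id - b], [P → . id], [X → B c . P] }  — shift, reduce
  I15: { [X → B c P .] }  — reduce
  I16: { [B → . c X P], [B → .], [P → . B], [P → . id - b], [P → . id], [X → - B . P] }  — shift, reduce
  I17: { [X → - B P .] }  — reduce

Conflict in state I0:
  Shift-reduce conflict between [B → .] and [B → . c X P]
So the grammar is NOT LR(0).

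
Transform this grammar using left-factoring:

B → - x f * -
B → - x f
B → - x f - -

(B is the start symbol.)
Left-factoring transforms A → αβ₁ | αβ₂ into A → αA' and A' → β₁ | β₂
(α is the longest common prefix among the alternatives). Repeat until
no nonterminal has two alternatives with a common prefix.

Round 1: B has alternatives sharing prefix '- x f'. Introduce B': B → - x f B'
  Add: B' → * -
  Add: B' → ε
  Add: B' → - -

No remaining common prefixes — done.

Resulting grammar:
B → - x f B'
B' → * -
B' → ε
B' → - -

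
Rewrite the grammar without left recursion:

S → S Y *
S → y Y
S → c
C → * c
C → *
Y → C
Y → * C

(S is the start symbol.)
S → y Y S'
S → c S'
S' → Y * S'
S' → ε
C → * c
C → *
Y → C
Y → * C

S is directly left-recursive. The standard transformation for
  A → A α₁ | ... | A α_m | β₁ | ... | β_n
is
  A  → β₁ A' | ... | β_n A'
  A' → α₁ A' | ... | α_m A' | ε

S → y Y becomes S → y Y S'
S → c becomes S → c S'
S → S Y * becomes S' → Y * S'
Add S' → ε

Productions for other non-terminals are unchanged:
  C → * c
  C → *
  Y → C
  Y → * C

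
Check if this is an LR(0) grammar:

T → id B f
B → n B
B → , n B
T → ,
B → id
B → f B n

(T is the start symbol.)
Yes, the grammar is LR(0)

A grammar is LR(0) if no state in the canonical LR(0) collection has:
  - both a shift item (dot before a terminal) and a complete item (shift-reduce conflict), or
  - two or more complete items (reduce-reduce conflict; the accept item [T' → T .] counts as a complete item here).

Augment with T' → T and build the canonical LR(0) collection (I0 = CLOSURE({[T' → . T]}), then GOTO on every symbol after a dot until no new states appear). It has 15 states:
  I0: { [T → . ,], [T → . id B f], [T' → . T] }  — shift
  I1: { [T → , .] }  — reduce
  I2: { [T' → T .] }  — accept
  I3: { [B → . , n B], [B → . f B n], [B → . id], [B → . n B], [T → id . B f] }  — shift
  I4: { [B → , . n B] }  — shift
  I5: { [T → id B . f] }  — shift
  I6: { [B → . , n B], [B → . f B n], [B → . id], [B → . n B], [B → f . B n] }  — shift
  I7: { [B → id .] }  — reduce
  I8: { [B → . , n B], [B → . f B n], [B → . id], [B → . n B], [B → n . B] }  — shift
  I9: { [B → n B .] }  — reduce
  I10: { [B → f B . n] }  — shift
  I11: { [B → f B n .] }  — reduce
  I12: { [T → id B f .] }  — reduce
  I13: { [B → , n . B], [B → . , n B], [B → . f B n], [B → . id], [B → . n B] }  — shift
  I14: { [B → , n B .] }  — reduce

Every state is either a pure shift/goto state or contains exactly one complete item and nothing to shift — no conflicts. The grammar is LR(0).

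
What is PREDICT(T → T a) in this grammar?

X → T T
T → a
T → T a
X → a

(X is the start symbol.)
{ 'a' }

PREDICT(T → T a) = (FIRST(RHS) \ {ε}) ∪ (FOLLOW(T) if ε ∈ FIRST(RHS), i.e. RHS ⇒* ε)
FIRST(T) = { 'a' }
FIRST(T a) = { 'a' }
ε ∉ FIRST(T a), so FOLLOW(T) is not added.
PREDICT(T → T a) = { 'a' }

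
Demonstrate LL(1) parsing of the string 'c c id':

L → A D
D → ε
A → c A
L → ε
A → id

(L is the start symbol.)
Stack is shown with the top on the left.

Stack    Input     Action
-------------------------
L $      c c id $  output L → A D
A D $    c c id $  output A → c A
c A D $  c c id $  match 'c'
A D $    c id $    output A → c A
c A D $  c id $    match 'c'
A D $    id $      output A → id
id D $   id $      match 'id'
D $      $         output D → ε
$        $         accept

The string is accepted.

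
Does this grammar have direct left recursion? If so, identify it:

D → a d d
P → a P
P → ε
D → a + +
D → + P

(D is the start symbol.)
D → a d d: starts with a
P → a P: starts with a
P → ε: starts with ε
D → a + +: starts with a
D → + P: starts with '+'

No direct left recursion found.

Answer: No direct left recursion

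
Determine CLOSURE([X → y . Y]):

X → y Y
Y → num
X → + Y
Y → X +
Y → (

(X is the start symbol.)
Start with: [X → y . Y]
  [X → y . Y] has the dot before Y: add [Y → . num], [Y → . X +], [Y → . (]
  [Y → . X +] has the dot before X: add [X → . y Y], [X → . + Y]
No further items can be added.

CLOSURE = { [X → . + Y], [X → . y Y], [X → y . Y], [Y → . (], [Y → . X +], [Y → . num] }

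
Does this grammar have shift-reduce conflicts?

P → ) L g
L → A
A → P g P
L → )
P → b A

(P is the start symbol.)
Augment with P' → P and build the canonical LR(0) collection (I0 = CLOSURE({[P' → . P]}), then GOTO on every symbol after a dot until no new states appear). It has 12 states:
  I0: { [P → . ) L g], [P → . b A], [P' → . P] }  — shift
  I1: { [A → . P g P], [L → . )], [L → . A], [P → ) . L g], [P → . ) L g], [P → . b A] }  — shift
  I2: { [P' → P .] }  — accept
  I3: { [A → . P g P], [P → . ) L g], [P → . b A], [P → b . A] }  — shift
  I4: { [P → b A .] }  — reduce
  I5: { [A → P . g P] }  — shift
  I6: { [A → P g . P], [P → . ) L g], [P → . b A] }  — shift
  I7: { [A → P g P .] }  — reduce
  I8: { [A → . P g P], [L → ) .], [L → . )], [L → . A], [P → ) . L g], [P → . ) L g], [P → . b A] }  — shift, reduce
  I9: { [L → A .] }  — reduce
  I10: { [P → ) L . g] }  — shift
  I11: { [P → ) L g .] }  — reduce

I8 contains reduce item [L → ) .] and shift items [L → . )], [P → . ) L g], [P → . b A] — shift-reduce conflict.

Answer: Yes — I8: [L → ) .] vs [L → . )]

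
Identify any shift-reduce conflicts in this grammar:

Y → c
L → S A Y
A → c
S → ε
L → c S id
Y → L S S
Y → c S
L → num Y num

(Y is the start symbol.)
Augment with Y' → Y and build the canonical LR(0) collection (I0 = CLOSURE({[Y' → . Y]}), then GOTO on every symbol after a dot until no new states appear). It has 15 states:
  I0: { [L → . S A Y], [L → . c S id], [L → . num Y num], [S → .], [Y → . L S S], [Y → . c S], [Y → . c], [Y' → . Y] }  — shift, reduce
  I1: { [S → .], [Y → L . S S] }  — reduce
  I2: { [A → . c], [L → S . A Y] }  — shift
  I3: { [Y' → Y .] }  — accept
  I4: { [L → c . S id], [S → .], [Y → c . S], [Y → c .] }  — 2 reduces
  I5: { [L → . S A Y], [L → . c S id], [L → . num Y num], [L → num . Y num], [S → .], [Y → . L S S], [Y → . c S], [Y → . c] }  — shift, reduce
  I6: { [L → num Y . num] }  — shift
  I7: { [L → num Y num .] }  — reduce
  I8: { [L → c S . id], [Y → c S .] }  — shift, reduce
  I9: { [L → c S id .] }  — reduce
  I10: { [L → . S A Y], [L → . c S id], [L → . num Y num], [L → S A . Y], [S → .], [Y → . L S S], [Y → . c S], [Y → . c] }  — shift, reduce
  I11: { [A → c .] }  — reduce
  I12: { [L → S A Y .] }  — reduce
  I13: { [S → .], [Y → L S . S] }  — reduce
  I14: { [Y → L S S .] }  — reduce

I0 contains reduce item [S → .] and shift items [L → . c S id], [L → . num Y num], [Y → . c], [Y → . c S] — shift-reduce conflict.
I5 contains reduce item [S → .] and shift items [L → . c S id], [L → . num Y num], [Y → . c], [Y → . c S] — shift-reduce conflict.
I8 contains reduce item [Y → c S .] and shift item [L → c S . id] — shift-reduce conflict.
I10 contains reduce item [S → .] and shift items [L → . c S id], [L → . num Y num], [Y → . c], [Y → . c S] — shift-reduce conflict.

Answer: Yes — I0: [S → .] vs [L → . c S id]; I5: [S → .] vs [L → . c S id]; I8: [Y → c S .] vs [L → c S . id]; I10: [S → .] vs [L → . c S id]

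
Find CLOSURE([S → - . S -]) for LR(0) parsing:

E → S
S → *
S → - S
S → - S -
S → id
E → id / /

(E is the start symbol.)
To compute CLOSURE, for each item [A → α.Bβ] where B is a non-terminal, add [B → .γ] for all productions B → γ; repeat for the newly added items until nothing changes.

Start with: [S → - . S -]
  [S → - . S -] has the dot before S: add [S → . *], [S → . - S], [S → . - S -], [S → . id]
No further items can be added.

CLOSURE = { [S → - . S -], [S → . *], [S → . - S -], [S → . - S], [S → . id] }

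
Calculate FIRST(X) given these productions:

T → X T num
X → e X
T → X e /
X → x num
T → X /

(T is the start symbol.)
From X → e X:
  - e is a terminal: add 'e' and stop
From X → x num:
  - x is a terminal: add 'x' and stop

Collecting: FIRST(X) = { 'e', 'x' }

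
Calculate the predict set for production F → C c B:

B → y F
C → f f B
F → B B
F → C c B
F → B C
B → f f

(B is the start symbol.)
PREDICT(F → C c B) = (FIRST(RHS) \ {ε}) ∪ (FOLLOW(F) if ε ∈ FIRST(RHS), i.e. RHS ⇒* ε)
FIRST(C) = { 'f' }
FIRST(C c B) = { 'f' }
ε ∉ FIRST(C c B), so FOLLOW(F) is not added.
PREDICT(F → C c B) = { 'f' }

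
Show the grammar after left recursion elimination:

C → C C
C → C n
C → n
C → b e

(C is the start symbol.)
C is directly left-recursive. The standard transformation for
  A → A α₁ | ... | A α_m | β₁ | ... | β_n
is
  A  → β₁ A' | ... | β_n A'
  A' → α₁ A' | ... | α_m A' | ε

C → n becomes C → n C'
C → b e becomes C → b e C'
C → C C becomes C' → C C'
C → C n becomes C' → n C'
Add C' → ε

Resulting grammar:
C → n C'
C → b e C'
C' → C C'
C' → n C'
C' → ε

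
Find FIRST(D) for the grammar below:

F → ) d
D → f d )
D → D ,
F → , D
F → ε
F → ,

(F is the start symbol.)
{ 'f' }

To compute FIRST(D), examine every production with D on the left-hand side, reading each right-hand side left to right until a non-nullable symbol is reached.

From D → f d ):
  - f is a terminal: add 'f' and stop
From D → D ,:
  - D is the symbol being defined: contributes nothing new
    D is not nullable, so stop

Collecting: FIRST(D) = { 'f' }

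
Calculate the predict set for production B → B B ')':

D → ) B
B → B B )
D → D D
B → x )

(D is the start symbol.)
{ 'x' }

PREDICT(B → B B ')') = (FIRST(RHS) \ {ε}) ∪ (FOLLOW(B) if ε ∈ FIRST(RHS), i.e. RHS ⇒* ε)
FIRST(B) = { 'x' }
FIRST(B B ')') = { 'x' }
ε ∉ FIRST(B B ')'), so FOLLOW(B) is not added.
PREDICT(B → B B ')') = { 'x' }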